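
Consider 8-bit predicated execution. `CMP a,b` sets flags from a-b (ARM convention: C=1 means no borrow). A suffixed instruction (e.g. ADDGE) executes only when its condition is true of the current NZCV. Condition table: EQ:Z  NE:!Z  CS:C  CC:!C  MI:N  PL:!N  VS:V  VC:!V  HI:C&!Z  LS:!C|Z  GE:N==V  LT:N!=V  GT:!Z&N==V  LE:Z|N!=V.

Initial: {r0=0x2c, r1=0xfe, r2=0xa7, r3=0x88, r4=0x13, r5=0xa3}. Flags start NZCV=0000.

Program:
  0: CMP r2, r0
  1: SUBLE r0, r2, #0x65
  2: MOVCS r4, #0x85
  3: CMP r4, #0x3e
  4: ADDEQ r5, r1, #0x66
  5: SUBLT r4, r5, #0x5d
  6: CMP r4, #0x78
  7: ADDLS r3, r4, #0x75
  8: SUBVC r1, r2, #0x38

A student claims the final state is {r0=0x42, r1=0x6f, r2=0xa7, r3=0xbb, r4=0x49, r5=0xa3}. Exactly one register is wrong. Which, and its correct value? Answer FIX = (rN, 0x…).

0: ✓ CMP  NZCV=0011
1: ✓ SUBLE  r0←0x42
2: ✓ MOVCS  r4←0x85
3: ✓ CMP  NZCV=0011
4: · ADDEQ
5: ✓ SUBLT  r4←0x46
6: ✓ CMP  NZCV=1000
7: ✓ ADDLS  r3←0xbb
8: ✓ SUBVC  r1←0x6f

FIX = (r4, 0x46)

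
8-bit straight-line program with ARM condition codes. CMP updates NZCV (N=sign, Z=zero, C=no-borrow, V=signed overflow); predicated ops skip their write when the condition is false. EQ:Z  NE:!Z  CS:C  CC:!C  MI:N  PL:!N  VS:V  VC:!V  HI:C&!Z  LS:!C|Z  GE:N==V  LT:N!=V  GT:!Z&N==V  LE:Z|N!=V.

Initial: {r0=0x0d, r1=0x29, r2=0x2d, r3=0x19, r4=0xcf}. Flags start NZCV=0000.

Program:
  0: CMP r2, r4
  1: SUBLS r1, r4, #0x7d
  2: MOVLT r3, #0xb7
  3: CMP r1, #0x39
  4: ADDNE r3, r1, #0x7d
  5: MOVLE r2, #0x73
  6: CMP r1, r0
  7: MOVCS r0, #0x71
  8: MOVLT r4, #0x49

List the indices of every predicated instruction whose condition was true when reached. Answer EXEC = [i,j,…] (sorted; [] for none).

EXEC = [1,4,7]

0: ✓ CMP  NZCV=0000
1: ✓ SUBLS  r1←0x52
2: · MOVLT
3: ✓ CMP  NZCV=0010
4: ✓ ADDNE  r3←0xcf
5: · MOVLE
6: ✓ CMP  NZCV=0010
7: ✓ MOVCS  r0←0x71
8: · MOVLT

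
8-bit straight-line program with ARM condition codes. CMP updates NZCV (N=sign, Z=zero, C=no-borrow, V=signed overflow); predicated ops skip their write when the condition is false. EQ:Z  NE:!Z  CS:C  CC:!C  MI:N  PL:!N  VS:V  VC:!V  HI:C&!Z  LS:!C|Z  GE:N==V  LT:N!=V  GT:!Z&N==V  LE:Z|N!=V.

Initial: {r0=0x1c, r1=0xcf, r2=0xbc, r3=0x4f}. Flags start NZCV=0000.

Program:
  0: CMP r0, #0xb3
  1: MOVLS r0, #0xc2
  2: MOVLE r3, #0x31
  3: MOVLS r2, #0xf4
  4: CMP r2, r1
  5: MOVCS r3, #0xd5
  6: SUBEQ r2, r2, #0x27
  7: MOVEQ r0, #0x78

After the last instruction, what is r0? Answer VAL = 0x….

VAL = 0xc2

[0] flags=0000 → (cmp)
[1] flags=0000 LS?T → r0=0xc2
[2] flags=0000 LE?F → skip
[3] flags=0000 LS?T → r2=0xf4
[4] flags=0010 → (cmp)
[5] flags=0010 CS?T → r3=0xd5
[6] flags=0010 EQ?F → skip
[7] flags=0010 EQ?F → skip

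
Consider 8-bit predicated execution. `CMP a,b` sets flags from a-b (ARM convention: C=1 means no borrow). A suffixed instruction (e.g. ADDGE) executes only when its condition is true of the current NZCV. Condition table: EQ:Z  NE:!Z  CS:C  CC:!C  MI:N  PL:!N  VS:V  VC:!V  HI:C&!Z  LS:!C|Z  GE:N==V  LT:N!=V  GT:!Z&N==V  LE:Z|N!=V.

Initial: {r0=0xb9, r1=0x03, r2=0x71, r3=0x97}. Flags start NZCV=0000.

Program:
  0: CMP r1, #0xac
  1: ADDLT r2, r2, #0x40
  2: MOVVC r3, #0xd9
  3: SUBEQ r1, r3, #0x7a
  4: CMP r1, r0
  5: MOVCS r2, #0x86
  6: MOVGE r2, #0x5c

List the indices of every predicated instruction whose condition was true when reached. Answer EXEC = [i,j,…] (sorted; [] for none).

[0] flags=0000 → (cmp)
[1] flags=0000 LT?F → skip
[2] flags=0000 VC?T → r3=0xd9
[3] flags=0000 EQ?F → skip
[4] flags=0000 → (cmp)
[5] flags=0000 CS?F → skip
[6] flags=0000 GE?T → r2=0x5c

EXEC = [2,6]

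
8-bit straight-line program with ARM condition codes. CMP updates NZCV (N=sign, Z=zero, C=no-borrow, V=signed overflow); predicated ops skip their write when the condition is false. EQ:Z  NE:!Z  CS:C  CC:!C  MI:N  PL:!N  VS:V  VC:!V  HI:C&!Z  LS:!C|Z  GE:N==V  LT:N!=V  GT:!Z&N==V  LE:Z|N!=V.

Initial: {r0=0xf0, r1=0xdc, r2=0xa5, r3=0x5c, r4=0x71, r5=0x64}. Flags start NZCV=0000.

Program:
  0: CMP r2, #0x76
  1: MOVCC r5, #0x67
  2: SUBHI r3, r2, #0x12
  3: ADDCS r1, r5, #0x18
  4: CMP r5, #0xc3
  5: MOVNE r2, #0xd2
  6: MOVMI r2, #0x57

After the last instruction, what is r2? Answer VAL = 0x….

0: ✓ CMP  NZCV=0011
1: · MOVCC
2: ✓ SUBHI  r3←0x93
3: ✓ ADDCS  r1←0x7c
4: ✓ CMP  NZCV=1001
5: ✓ MOVNE  r2←0xd2
6: ✓ MOVMI  r2←0x57

VAL = 0x57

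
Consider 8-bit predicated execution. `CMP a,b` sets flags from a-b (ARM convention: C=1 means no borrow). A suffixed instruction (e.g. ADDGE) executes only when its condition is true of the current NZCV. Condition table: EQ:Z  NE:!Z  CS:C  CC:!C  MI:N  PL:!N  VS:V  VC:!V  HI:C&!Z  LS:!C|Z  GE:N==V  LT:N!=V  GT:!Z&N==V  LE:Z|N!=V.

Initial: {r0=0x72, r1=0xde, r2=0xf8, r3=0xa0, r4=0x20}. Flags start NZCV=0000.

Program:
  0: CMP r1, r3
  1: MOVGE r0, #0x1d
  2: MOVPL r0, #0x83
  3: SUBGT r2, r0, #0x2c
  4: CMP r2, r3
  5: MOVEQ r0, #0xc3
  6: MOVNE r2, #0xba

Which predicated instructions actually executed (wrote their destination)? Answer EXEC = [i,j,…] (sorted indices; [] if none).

EXEC = [1,2,3,6]

0: ✓ CMP  NZCV=0010
1: ✓ MOVGE  r0←0x1d
2: ✓ MOVPL  r0←0x83
3: ✓ SUBGT  r2←0x57
4: ✓ CMP  NZCV=1001
5: · MOVEQ
6: ✓ MOVNE  r2←0xba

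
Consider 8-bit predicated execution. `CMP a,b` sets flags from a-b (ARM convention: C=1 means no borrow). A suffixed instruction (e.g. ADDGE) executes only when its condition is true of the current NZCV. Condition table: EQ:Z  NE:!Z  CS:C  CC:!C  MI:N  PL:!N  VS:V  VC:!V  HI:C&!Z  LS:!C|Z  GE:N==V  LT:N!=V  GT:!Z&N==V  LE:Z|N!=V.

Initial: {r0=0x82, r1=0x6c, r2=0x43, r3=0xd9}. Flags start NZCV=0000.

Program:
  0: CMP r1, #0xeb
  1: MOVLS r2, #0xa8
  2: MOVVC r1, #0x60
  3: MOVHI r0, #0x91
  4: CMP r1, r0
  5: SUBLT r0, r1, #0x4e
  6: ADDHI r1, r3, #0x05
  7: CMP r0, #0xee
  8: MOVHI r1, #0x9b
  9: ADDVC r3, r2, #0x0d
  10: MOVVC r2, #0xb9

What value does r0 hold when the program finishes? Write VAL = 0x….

0: ✓ CMP  NZCV=1001
1: ✓ MOVLS  r2←0xa8
2: · MOVVC
3: · MOVHI
4: ✓ CMP  NZCV=1001
5: · SUBLT
6: · ADDHI
7: ✓ CMP  NZCV=1000
8: · MOVHI
9: ✓ ADDVC  r3←0xb5
10: ✓ MOVVC  r2←0xb9

VAL = 0x82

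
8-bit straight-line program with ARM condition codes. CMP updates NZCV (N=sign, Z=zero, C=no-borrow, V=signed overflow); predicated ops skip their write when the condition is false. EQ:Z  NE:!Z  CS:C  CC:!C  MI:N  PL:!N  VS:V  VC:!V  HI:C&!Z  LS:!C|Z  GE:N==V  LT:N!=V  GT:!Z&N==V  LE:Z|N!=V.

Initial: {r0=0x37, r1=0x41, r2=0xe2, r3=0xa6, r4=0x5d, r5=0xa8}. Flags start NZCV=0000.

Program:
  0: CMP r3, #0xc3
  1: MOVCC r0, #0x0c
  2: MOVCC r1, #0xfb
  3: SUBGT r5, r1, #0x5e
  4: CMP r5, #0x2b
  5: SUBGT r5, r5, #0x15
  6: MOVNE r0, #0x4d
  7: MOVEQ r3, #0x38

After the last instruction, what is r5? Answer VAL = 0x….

0: ✓ CMP  NZCV=1000
1: ✓ MOVCC  r0←0x0c
2: ✓ MOVCC  r1←0xfb
3: · SUBGT
4: ✓ CMP  NZCV=0011
5: · SUBGT
6: ✓ MOVNE  r0←0x4d
7: · MOVEQ

VAL = 0xa8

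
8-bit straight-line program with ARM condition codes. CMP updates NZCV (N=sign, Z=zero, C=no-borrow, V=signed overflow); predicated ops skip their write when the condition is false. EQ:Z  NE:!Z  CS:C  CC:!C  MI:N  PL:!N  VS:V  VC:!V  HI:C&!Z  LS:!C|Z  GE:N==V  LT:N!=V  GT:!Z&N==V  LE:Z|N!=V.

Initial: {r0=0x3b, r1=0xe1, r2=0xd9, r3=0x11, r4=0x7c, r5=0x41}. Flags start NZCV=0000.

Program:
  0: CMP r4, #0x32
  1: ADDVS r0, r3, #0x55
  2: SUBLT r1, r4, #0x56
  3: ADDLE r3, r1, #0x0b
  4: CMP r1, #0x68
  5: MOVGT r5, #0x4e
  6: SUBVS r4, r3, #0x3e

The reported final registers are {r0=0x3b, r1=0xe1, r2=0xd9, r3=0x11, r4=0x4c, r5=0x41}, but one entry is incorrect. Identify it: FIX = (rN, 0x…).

FIX = (r4, 0xd3)

[0] flags=0010 → (cmp)
[1] flags=0010 VS?F → skip
[2] flags=0010 LT?F → skip
[3] flags=0010 LE?F → skip
[4] flags=0011 → (cmp)
[5] flags=0011 GT?F → skip
[6] flags=0011 VS?T → r4=0xd3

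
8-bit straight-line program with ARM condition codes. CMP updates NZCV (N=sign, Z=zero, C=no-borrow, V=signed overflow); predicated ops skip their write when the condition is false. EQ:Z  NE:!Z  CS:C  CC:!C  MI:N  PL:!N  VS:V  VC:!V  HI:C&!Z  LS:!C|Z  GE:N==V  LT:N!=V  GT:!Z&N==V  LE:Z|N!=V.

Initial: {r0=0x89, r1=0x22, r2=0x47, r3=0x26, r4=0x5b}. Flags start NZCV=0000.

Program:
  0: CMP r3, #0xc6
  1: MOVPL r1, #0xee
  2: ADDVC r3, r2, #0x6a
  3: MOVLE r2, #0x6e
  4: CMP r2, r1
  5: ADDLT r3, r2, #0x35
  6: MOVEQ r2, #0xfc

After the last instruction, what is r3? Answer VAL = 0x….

VAL = 0xb1

0: ✓ CMP  NZCV=0000
1: ✓ MOVPL  r1←0xee
2: ✓ ADDVC  r3←0xb1
3: · MOVLE
4: ✓ CMP  NZCV=0000
5: · ADDLT
6: · MOVEQ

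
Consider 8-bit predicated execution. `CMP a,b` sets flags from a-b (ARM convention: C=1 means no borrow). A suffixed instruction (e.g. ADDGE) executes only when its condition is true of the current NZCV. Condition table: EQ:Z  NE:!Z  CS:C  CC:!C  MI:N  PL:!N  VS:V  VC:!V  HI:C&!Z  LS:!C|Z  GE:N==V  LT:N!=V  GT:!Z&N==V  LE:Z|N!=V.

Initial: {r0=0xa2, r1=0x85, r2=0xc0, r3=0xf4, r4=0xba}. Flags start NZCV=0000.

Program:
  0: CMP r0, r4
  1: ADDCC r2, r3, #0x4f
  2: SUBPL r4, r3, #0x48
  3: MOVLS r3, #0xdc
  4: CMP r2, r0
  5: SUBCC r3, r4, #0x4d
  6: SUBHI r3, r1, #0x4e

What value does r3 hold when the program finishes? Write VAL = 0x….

[0] flags=1000 → (cmp)
[1] flags=1000 CC?T → r2=0x43
[2] flags=1000 PL?F → skip
[3] flags=1000 LS?T → r3=0xdc
[4] flags=1001 → (cmp)
[5] flags=1001 CC?T → r3=0x6d
[6] flags=1001 HI?F → skip

VAL = 0x6d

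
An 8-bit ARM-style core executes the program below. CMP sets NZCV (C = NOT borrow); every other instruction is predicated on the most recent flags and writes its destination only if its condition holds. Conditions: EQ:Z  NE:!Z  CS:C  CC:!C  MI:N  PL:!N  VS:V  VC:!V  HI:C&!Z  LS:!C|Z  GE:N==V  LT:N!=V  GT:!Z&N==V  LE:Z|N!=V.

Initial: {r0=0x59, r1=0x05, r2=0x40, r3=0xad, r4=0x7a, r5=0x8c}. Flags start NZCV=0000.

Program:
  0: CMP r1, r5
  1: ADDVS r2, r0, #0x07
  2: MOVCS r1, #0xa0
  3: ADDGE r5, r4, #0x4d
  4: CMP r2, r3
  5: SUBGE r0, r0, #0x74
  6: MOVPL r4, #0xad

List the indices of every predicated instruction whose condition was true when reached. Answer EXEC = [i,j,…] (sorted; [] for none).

0: ✓ CMP  NZCV=0000
1: · ADDVS
2: · MOVCS
3: ✓ ADDGE  r5←0xc7
4: ✓ CMP  NZCV=1001
5: ✓ SUBGE  r0←0xe5
6: · MOVPL

EXEC = [3,5]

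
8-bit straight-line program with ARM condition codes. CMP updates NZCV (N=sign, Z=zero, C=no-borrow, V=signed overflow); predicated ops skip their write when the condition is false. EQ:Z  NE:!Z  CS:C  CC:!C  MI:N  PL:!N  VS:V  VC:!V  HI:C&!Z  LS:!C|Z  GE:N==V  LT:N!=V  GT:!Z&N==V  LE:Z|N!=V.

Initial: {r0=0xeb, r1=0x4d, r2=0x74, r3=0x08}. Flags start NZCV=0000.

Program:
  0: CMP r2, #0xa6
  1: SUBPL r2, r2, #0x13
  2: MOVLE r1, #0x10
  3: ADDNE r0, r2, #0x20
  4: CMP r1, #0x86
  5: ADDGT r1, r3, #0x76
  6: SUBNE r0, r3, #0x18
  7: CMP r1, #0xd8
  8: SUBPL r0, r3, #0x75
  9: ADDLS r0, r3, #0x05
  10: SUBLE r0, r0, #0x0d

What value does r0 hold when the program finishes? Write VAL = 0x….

VAL = 0x0d

0: ✓ CMP  NZCV=1001
1: · SUBPL
2: · MOVLE
3: ✓ ADDNE  r0←0x94
4: ✓ CMP  NZCV=1001
5: ✓ ADDGT  r1←0x7e
6: ✓ SUBNE  r0←0xf0
7: ✓ CMP  NZCV=1001
8: · SUBPL
9: ✓ ADDLS  r0←0x0d
10: · SUBLE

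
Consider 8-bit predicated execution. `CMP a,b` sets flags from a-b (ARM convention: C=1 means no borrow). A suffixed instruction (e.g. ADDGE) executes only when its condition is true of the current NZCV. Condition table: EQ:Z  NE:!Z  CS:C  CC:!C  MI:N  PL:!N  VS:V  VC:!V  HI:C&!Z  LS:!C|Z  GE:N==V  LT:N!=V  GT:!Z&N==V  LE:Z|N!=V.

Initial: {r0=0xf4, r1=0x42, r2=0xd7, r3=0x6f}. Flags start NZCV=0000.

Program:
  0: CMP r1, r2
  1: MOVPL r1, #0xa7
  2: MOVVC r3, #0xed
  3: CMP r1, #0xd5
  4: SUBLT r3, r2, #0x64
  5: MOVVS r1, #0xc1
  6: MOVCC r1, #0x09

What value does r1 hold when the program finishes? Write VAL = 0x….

VAL = 0x09

0: ✓ CMP  NZCV=0000
1: ✓ MOVPL  r1←0xa7
2: ✓ MOVVC  r3←0xed
3: ✓ CMP  NZCV=1000
4: ✓ SUBLT  r3←0x73
5: · MOVVS
6: ✓ MOVCC  r1←0x09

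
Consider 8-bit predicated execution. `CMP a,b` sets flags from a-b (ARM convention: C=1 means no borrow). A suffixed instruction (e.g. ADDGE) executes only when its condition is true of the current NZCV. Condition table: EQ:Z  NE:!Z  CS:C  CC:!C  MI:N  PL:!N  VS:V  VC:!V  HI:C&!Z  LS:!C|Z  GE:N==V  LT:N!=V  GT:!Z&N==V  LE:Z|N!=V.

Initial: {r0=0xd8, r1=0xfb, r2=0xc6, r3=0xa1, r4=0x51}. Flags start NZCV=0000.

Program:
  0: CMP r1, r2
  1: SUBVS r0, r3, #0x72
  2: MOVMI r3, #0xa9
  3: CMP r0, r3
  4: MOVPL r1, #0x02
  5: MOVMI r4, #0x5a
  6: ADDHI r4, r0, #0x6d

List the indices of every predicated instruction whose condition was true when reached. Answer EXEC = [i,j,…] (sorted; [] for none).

EXEC = [4,6]

0: ✓ CMP  NZCV=0010
1: · SUBVS
2: · MOVMI
3: ✓ CMP  NZCV=0010
4: ✓ MOVPL  r1←0x02
5: · MOVMI
6: ✓ ADDHI  r4←0x45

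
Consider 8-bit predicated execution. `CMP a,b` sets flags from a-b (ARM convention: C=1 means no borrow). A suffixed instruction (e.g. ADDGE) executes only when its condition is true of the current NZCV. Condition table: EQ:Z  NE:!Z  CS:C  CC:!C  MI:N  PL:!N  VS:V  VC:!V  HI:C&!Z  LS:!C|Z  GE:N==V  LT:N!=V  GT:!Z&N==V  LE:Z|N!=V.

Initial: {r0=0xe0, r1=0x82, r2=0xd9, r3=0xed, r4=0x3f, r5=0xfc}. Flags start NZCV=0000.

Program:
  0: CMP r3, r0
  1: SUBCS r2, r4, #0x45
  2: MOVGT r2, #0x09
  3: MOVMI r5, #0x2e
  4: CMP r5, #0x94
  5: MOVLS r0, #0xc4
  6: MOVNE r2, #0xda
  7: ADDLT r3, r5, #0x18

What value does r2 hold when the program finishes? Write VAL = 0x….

0: ✓ CMP  NZCV=0010
1: ✓ SUBCS  r2←0xfa
2: ✓ MOVGT  r2←0x09
3: · MOVMI
4: ✓ CMP  NZCV=0010
5: · MOVLS
6: ✓ MOVNE  r2←0xda
7: · ADDLT

VAL = 0xda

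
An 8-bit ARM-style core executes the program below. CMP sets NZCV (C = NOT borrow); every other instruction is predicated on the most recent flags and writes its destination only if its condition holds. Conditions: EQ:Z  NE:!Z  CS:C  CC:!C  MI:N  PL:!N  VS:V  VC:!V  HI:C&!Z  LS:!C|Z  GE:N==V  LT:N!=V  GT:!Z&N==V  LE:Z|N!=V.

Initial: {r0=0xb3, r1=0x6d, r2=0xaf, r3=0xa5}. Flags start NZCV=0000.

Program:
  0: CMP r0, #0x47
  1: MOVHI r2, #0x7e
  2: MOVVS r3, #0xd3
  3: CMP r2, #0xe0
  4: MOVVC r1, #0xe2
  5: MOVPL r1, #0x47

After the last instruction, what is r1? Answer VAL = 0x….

[0] flags=0011 → (cmp)
[1] flags=0011 HI?T → r2=0x7e
[2] flags=0011 VS?T → r3=0xd3
[3] flags=1001 → (cmp)
[4] flags=1001 VC?F → skip
[5] flags=1001 PL?F → skip

VAL = 0x6d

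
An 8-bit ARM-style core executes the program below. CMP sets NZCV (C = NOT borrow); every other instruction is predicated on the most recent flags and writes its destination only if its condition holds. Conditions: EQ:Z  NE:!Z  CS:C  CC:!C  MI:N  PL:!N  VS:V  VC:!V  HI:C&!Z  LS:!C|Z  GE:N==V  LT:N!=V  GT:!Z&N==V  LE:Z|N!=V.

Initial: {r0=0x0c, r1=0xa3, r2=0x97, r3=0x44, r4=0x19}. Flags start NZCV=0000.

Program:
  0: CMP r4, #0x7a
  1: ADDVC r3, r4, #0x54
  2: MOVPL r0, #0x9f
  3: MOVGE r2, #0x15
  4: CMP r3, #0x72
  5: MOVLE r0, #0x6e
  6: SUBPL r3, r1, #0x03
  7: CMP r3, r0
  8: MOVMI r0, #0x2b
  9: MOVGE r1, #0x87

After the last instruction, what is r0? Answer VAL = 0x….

0: ✓ CMP  NZCV=1000
1: ✓ ADDVC  r3←0x6d
2: · MOVPL
3: · MOVGE
4: ✓ CMP  NZCV=1000
5: ✓ MOVLE  r0←0x6e
6: · SUBPL
7: ✓ CMP  NZCV=1000
8: ✓ MOVMI  r0←0x2b
9: · MOVGE

VAL = 0x2b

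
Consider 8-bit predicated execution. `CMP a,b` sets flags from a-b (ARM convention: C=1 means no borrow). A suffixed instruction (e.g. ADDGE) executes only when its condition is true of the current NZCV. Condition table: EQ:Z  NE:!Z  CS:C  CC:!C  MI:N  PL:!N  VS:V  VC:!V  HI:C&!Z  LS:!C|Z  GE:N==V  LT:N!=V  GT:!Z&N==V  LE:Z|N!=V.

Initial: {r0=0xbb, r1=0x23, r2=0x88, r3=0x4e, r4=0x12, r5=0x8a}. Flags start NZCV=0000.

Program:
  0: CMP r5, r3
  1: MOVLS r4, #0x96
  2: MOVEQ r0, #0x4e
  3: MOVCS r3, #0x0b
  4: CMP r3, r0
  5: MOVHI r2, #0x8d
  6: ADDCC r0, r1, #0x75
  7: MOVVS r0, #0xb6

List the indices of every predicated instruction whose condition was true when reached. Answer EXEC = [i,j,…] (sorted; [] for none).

0: ✓ CMP  NZCV=0011
1: · MOVLS
2: · MOVEQ
3: ✓ MOVCS  r3←0x0b
4: ✓ CMP  NZCV=0000
5: · MOVHI
6: ✓ ADDCC  r0←0x98
7: · MOVVS

EXEC = [3,6]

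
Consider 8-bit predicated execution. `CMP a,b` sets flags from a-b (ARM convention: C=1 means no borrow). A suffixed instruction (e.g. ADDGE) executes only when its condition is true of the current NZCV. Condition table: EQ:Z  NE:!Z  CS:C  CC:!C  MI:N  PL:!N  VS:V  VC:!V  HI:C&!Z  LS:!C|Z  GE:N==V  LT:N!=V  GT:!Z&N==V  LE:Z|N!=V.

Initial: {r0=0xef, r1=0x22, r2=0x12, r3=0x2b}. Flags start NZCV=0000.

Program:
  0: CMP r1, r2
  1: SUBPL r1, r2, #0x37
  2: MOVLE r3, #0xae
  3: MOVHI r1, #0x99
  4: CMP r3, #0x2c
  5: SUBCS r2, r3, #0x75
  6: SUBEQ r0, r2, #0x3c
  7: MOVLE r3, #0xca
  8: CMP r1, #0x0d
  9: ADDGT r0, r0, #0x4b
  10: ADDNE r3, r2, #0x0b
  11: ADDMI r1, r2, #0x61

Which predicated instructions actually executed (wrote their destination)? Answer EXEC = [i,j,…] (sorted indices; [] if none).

EXEC = [1,3,7,10,11]

[0] flags=0010 → (cmp)
[1] flags=0010 PL?T → r1=0xdb
[2] flags=0010 LE?F → skip
[3] flags=0010 HI?T → r1=0x99
[4] flags=1000 → (cmp)
[5] flags=1000 CS?F → skip
[6] flags=1000 EQ?F → skip
[7] flags=1000 LE?T → r3=0xca
[8] flags=1010 → (cmp)
[9] flags=1010 GT?F → skip
[10] flags=1010 NE?T → r3=0x1d
[11] flags=1010 MI?T → r1=0x73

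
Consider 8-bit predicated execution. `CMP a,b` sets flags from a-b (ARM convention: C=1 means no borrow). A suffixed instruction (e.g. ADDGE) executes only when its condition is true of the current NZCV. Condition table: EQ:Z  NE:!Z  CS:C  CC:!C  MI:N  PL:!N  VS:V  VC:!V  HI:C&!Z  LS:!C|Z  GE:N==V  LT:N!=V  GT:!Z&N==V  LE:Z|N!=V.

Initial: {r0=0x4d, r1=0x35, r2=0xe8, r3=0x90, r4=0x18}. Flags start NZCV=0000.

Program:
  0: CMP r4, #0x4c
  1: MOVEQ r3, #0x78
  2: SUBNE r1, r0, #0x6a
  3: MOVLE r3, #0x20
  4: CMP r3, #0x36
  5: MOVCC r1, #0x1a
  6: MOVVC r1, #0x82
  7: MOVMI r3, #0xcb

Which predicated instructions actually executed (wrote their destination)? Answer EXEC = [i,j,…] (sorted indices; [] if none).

[0] flags=1000 → (cmp)
[1] flags=1000 EQ?F → skip
[2] flags=1000 NE?T → r1=0xe3
[3] flags=1000 LE?T → r3=0x20
[4] flags=1000 → (cmp)
[5] flags=1000 CC?T → r1=0x1a
[6] flags=1000 VC?T → r1=0x82
[7] flags=1000 MI?T → r3=0xcb

EXEC = [2,3,5,6,7]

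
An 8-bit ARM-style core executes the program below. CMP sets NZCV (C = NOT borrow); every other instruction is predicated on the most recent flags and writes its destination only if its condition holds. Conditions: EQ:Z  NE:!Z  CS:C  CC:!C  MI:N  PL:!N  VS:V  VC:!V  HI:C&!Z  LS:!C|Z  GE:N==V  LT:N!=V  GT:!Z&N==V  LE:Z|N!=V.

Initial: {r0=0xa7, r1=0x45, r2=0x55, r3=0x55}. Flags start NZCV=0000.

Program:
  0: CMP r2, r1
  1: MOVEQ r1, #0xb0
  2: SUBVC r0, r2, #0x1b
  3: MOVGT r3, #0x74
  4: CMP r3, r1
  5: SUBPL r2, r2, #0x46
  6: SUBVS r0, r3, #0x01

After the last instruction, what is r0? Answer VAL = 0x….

VAL = 0x3a

[0] flags=0010 → (cmp)
[1] flags=0010 EQ?F → skip
[2] flags=0010 VC?T → r0=0x3a
[3] flags=0010 GT?T → r3=0x74
[4] flags=0010 → (cmp)
[5] flags=0010 PL?T → r2=0x0f
[6] flags=0010 VS?F → skip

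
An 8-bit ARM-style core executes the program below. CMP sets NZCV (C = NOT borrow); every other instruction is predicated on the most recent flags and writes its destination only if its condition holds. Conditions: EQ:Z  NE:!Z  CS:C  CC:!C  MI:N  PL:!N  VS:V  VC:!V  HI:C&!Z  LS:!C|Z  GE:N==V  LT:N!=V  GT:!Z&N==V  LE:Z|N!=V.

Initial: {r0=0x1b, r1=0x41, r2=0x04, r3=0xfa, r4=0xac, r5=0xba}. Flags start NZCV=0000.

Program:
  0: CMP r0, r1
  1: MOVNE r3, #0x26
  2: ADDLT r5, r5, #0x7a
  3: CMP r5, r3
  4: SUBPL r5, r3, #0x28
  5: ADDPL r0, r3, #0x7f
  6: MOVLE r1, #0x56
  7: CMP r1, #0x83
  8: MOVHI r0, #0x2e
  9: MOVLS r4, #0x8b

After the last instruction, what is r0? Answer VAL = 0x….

[0] flags=1000 → (cmp)
[1] flags=1000 NE?T → r3=0x26
[2] flags=1000 LT?T → r5=0x34
[3] flags=0010 → (cmp)
[4] flags=0010 PL?T → r5=0xfe
[5] flags=0010 PL?T → r0=0xa5
[6] flags=0010 LE?F → skip
[7] flags=1001 → (cmp)
[8] flags=1001 HI?F → skip
[9] flags=1001 LS?T → r4=0x8b

VAL = 0xa5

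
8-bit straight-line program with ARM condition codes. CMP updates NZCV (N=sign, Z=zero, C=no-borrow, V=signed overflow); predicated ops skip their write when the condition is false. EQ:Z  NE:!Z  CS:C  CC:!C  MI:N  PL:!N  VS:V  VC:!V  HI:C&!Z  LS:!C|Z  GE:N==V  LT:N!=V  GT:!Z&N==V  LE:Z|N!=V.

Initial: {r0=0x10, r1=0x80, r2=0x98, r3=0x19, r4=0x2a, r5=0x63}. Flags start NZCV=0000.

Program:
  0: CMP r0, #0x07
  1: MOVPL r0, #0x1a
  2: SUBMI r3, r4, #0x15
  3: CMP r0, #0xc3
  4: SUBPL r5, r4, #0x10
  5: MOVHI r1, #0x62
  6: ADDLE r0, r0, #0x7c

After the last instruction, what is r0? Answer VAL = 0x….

VAL = 0x1a

0: ✓ CMP  NZCV=0010
1: ✓ MOVPL  r0←0x1a
2: · SUBMI
3: ✓ CMP  NZCV=0000
4: ✓ SUBPL  r5←0x1a
5: · MOVHI
6: · ADDLE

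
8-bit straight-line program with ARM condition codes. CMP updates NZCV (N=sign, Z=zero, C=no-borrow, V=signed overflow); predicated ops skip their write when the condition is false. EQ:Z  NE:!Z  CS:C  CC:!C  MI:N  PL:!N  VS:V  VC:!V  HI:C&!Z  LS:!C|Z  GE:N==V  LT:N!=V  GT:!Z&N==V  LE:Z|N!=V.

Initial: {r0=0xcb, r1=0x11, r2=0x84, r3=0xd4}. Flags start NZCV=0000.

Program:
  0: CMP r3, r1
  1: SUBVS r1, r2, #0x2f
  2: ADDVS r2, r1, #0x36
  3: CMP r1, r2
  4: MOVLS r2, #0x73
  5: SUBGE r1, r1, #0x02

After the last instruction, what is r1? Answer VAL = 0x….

0: ✓ CMP  NZCV=1010
1: · SUBVS
2: · ADDVS
3: ✓ CMP  NZCV=1001
4: ✓ MOVLS  r2←0x73
5: ✓ SUBGE  r1←0x0f

VAL = 0x0f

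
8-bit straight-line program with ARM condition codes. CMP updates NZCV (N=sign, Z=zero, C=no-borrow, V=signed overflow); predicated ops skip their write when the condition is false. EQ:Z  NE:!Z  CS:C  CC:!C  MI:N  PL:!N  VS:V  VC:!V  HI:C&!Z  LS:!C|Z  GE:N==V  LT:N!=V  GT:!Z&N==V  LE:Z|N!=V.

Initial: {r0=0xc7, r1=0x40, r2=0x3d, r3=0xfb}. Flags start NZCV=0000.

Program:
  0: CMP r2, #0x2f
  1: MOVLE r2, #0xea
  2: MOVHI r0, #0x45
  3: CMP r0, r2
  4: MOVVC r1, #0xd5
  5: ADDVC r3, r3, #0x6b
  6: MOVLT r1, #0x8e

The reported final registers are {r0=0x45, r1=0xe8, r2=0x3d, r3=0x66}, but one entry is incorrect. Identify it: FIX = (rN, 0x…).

0: ✓ CMP  NZCV=0010
1: · MOVLE
2: ✓ MOVHI  r0←0x45
3: ✓ CMP  NZCV=0010
4: ✓ MOVVC  r1←0xd5
5: ✓ ADDVC  r3←0x66
6: · MOVLT

FIX = (r1, 0xd5)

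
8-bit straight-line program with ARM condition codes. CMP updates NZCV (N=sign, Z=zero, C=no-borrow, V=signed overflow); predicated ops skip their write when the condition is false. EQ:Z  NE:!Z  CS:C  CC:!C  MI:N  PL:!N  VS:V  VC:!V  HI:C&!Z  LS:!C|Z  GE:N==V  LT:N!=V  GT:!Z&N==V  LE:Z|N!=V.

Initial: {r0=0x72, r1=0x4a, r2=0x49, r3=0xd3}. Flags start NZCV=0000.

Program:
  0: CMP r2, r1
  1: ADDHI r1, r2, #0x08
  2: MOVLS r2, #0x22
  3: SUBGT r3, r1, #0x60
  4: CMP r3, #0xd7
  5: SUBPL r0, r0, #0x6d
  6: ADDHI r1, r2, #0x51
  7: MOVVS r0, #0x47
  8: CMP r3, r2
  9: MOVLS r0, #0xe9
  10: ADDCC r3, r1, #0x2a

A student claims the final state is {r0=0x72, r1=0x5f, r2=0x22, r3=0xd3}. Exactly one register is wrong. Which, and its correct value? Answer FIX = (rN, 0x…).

FIX = (r1, 0x4a)

[0] flags=1000 → (cmp)
[1] flags=1000 HI?F → skip
[2] flags=1000 LS?T → r2=0x22
[3] flags=1000 GT?F → skip
[4] flags=1000 → (cmp)
[5] flags=1000 PL?F → skip
[6] flags=1000 HI?F → skip
[7] flags=1000 VS?F → skip
[8] flags=1010 → (cmp)
[9] flags=1010 LS?F → skip
[10] flags=1010 CC?F → skip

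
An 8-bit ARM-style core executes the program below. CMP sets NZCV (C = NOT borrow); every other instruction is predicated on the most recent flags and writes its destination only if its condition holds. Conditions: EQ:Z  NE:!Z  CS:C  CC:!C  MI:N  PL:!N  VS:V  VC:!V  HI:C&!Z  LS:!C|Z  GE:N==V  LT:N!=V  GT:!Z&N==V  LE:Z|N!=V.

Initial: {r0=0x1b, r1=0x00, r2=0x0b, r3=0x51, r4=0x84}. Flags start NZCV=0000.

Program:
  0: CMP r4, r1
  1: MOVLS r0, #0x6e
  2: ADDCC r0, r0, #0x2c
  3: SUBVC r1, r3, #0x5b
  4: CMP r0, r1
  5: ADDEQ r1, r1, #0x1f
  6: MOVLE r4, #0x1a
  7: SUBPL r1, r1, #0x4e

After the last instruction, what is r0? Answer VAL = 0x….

0: ✓ CMP  NZCV=1010
1: · MOVLS
2: · ADDCC
3: ✓ SUBVC  r1←0xf6
4: ✓ CMP  NZCV=0000
5: · ADDEQ
6: · MOVLE
7: ✓ SUBPL  r1←0xa8

VAL = 0x1b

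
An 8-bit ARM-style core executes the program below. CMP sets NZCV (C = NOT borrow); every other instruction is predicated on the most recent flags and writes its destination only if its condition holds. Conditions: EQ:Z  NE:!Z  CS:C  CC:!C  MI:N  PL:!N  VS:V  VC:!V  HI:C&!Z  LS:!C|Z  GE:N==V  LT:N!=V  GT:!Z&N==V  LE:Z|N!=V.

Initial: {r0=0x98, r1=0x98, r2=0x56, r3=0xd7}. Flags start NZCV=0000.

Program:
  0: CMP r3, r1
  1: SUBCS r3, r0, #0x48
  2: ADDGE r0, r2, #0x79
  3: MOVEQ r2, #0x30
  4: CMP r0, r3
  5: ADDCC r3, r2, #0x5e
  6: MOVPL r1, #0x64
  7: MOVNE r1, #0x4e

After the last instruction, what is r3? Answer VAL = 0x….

[0] flags=0010 → (cmp)
[1] flags=0010 CS?T → r3=0x50
[2] flags=0010 GE?T → r0=0xcf
[3] flags=0010 EQ?F → skip
[4] flags=0011 → (cmp)
[5] flags=0011 CC?F → skip
[6] flags=0011 PL?T → r1=0x64
[7] flags=0011 NE?T → r1=0x4e

VAL = 0x50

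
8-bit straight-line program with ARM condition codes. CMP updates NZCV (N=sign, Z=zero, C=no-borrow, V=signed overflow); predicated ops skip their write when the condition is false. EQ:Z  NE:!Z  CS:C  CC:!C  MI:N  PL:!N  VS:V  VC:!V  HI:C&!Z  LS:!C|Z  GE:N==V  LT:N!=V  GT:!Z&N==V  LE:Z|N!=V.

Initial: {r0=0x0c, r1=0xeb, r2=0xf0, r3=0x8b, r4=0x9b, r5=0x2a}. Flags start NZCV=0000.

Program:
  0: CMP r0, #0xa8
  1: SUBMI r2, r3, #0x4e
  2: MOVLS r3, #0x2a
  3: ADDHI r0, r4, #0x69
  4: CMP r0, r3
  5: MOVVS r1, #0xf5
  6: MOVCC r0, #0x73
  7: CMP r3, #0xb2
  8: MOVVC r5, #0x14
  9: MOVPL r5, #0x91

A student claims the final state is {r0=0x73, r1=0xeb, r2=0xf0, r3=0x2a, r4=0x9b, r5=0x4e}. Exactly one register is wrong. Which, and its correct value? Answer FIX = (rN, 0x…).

FIX = (r5, 0x91)

[0] flags=0000 → (cmp)
[1] flags=0000 MI?F → skip
[2] flags=0000 LS?T → r3=0x2a
[3] flags=0000 HI?F → skip
[4] flags=1000 → (cmp)
[5] flags=1000 VS?F → skip
[6] flags=1000 CC?T → r0=0x73
[7] flags=0000 → (cmp)
[8] flags=0000 VC?T → r5=0x14
[9] flags=0000 PL?T → r5=0x91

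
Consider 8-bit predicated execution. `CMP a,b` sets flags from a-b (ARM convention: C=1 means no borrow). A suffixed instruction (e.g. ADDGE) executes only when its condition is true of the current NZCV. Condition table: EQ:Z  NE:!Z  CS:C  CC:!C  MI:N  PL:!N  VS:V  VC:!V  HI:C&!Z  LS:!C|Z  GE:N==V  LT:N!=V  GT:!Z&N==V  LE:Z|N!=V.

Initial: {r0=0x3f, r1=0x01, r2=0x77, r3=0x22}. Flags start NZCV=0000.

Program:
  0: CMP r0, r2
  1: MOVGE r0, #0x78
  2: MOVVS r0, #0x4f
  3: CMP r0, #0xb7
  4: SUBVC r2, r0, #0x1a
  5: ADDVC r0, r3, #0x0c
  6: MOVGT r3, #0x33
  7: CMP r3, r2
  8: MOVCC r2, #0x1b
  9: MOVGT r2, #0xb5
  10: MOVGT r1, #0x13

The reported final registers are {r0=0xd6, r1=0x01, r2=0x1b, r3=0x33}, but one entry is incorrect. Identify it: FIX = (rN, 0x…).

FIX = (r0, 0x3f)

[0] flags=1000 → (cmp)
[1] flags=1000 GE?F → skip
[2] flags=1000 VS?F → skip
[3] flags=1001 → (cmp)
[4] flags=1001 VC?F → skip
[5] flags=1001 VC?F → skip
[6] flags=1001 GT?T → r3=0x33
[7] flags=1000 → (cmp)
[8] flags=1000 CC?T → r2=0x1b
[9] flags=1000 GT?F → skip
[10] flags=1000 GT?F → skip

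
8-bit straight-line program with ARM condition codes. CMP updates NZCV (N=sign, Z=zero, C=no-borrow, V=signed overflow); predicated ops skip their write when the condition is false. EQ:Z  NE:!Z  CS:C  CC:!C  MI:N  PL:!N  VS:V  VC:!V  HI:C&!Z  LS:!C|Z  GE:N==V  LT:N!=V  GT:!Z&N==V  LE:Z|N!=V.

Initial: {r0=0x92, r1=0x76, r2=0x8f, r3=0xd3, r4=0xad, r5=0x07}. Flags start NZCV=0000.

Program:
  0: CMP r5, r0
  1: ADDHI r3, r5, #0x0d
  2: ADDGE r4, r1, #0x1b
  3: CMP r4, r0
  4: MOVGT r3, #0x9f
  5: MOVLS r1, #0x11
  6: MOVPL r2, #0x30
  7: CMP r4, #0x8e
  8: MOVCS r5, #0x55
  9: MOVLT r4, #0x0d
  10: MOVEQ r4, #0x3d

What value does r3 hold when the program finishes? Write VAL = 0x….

VAL = 0xd3

0: ✓ CMP  NZCV=0000
1: · ADDHI
2: ✓ ADDGE  r4←0x91
3: ✓ CMP  NZCV=1000
4: · MOVGT
5: ✓ MOVLS  r1←0x11
6: · MOVPL
7: ✓ CMP  NZCV=0010
8: ✓ MOVCS  r5←0x55
9: · MOVLT
10: · MOVEQ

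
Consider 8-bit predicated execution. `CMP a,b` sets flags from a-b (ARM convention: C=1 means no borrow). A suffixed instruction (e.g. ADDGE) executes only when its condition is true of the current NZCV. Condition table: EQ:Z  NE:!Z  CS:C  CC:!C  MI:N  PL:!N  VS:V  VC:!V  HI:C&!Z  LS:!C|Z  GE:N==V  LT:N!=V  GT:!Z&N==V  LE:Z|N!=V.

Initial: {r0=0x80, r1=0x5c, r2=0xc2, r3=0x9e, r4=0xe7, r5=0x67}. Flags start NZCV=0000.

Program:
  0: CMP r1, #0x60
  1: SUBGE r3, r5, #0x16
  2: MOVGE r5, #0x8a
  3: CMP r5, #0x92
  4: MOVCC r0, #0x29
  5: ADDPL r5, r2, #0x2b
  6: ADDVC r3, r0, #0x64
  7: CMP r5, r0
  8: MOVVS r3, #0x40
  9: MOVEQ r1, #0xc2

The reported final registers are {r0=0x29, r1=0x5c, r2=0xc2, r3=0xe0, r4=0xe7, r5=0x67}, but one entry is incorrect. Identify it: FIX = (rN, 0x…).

FIX = (r3, 0x9e)

[0] flags=1000 → (cmp)
[1] flags=1000 GE?F → skip
[2] flags=1000 GE?F → skip
[3] flags=1001 → (cmp)
[4] flags=1001 CC?T → r0=0x29
[5] flags=1001 PL?F → skip
[6] flags=1001 VC?F → skip
[7] flags=0010 → (cmp)
[8] flags=0010 VS?F → skip
[9] flags=0010 EQ?F → skip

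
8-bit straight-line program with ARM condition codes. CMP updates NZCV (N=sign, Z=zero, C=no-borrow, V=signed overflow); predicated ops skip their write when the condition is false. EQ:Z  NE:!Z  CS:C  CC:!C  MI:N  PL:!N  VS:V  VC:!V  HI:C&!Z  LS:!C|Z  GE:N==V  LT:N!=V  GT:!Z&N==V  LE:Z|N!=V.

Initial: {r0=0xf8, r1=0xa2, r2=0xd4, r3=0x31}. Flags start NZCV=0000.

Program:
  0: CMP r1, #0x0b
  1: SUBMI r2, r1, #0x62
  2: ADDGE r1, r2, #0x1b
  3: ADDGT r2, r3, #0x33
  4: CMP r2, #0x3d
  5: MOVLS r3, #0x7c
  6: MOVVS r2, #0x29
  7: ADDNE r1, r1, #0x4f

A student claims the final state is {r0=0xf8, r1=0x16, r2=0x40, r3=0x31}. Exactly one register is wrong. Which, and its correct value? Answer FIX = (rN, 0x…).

FIX = (r1, 0xf1)

[0] flags=1010 → (cmp)
[1] flags=1010 MI?T → r2=0x40
[2] flags=1010 GE?F → skip
[3] flags=1010 GT?F → skip
[4] flags=0010 → (cmp)
[5] flags=0010 LS?F → skip
[6] flags=0010 VS?F → skip
[7] flags=0010 NE?T → r1=0xf1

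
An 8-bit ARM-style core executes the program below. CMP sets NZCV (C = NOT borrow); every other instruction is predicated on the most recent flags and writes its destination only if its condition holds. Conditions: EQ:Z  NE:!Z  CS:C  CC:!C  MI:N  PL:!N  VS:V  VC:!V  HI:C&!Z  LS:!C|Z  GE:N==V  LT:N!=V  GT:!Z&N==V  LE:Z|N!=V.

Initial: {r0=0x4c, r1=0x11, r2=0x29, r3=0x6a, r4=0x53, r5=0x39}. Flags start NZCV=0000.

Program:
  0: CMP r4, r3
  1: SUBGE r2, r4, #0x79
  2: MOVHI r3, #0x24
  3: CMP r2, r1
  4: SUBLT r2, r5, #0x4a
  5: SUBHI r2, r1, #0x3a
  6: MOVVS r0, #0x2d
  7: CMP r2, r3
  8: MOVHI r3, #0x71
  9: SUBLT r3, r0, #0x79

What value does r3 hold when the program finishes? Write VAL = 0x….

[0] flags=1000 → (cmp)
[1] flags=1000 GE?F → skip
[2] flags=1000 HI?F → skip
[3] flags=0010 → (cmp)
[4] flags=0010 LT?F → skip
[5] flags=0010 HI?T → r2=0xd7
[6] flags=0010 VS?F → skip
[7] flags=0011 → (cmp)
[8] flags=0011 HI?T → r3=0x71
[9] flags=0011 LT?T → r3=0xd3

VAL = 0xd3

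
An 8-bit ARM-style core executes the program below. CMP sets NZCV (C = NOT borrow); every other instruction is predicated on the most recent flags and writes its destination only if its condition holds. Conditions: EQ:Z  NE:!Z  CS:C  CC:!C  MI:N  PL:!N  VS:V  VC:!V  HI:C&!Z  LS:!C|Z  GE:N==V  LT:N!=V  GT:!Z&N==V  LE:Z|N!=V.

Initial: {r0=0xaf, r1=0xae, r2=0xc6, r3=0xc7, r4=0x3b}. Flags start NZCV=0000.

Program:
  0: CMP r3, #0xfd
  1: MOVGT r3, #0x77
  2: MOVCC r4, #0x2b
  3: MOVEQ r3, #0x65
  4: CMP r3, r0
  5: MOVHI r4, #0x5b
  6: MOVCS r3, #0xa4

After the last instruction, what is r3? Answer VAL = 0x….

VAL = 0xa4

[0] flags=1000 → (cmp)
[1] flags=1000 GT?F → skip
[2] flags=1000 CC?T → r4=0x2b
[3] flags=1000 EQ?F → skip
[4] flags=0010 → (cmp)
[5] flags=0010 HI?T → r4=0x5b
[6] flags=0010 CS?T → r3=0xa4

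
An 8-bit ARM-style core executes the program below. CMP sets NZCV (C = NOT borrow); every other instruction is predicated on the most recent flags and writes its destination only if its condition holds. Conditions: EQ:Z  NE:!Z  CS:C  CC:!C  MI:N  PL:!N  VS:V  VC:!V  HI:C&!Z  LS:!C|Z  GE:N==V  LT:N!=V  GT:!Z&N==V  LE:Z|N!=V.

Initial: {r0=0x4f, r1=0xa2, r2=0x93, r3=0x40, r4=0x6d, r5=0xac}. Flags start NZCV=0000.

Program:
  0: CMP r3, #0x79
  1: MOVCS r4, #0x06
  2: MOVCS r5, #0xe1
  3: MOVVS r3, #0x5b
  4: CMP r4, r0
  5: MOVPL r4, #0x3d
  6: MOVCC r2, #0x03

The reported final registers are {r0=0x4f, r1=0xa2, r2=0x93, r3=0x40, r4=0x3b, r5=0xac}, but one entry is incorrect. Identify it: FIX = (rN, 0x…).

FIX = (r4, 0x3d)

[0] flags=1000 → (cmp)
[1] flags=1000 CS?F → skip
[2] flags=1000 CS?F → skip
[3] flags=1000 VS?F → skip
[4] flags=0010 → (cmp)
[5] flags=0010 PL?T → r4=0x3d
[6] flags=0010 CC?F → skip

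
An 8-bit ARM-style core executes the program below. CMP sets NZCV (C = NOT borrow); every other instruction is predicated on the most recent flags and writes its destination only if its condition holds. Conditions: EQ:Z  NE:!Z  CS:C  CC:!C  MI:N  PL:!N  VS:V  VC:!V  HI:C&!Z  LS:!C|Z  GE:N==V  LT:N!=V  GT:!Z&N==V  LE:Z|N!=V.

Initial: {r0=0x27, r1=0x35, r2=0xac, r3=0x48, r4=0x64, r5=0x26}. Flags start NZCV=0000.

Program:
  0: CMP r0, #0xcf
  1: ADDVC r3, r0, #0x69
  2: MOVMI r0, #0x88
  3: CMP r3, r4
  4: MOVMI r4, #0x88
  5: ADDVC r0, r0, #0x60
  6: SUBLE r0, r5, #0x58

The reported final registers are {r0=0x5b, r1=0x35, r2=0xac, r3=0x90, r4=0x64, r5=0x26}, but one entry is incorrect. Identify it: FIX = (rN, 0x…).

FIX = (r0, 0xce)

[0] flags=0000 → (cmp)
[1] flags=0000 VC?T → r3=0x90
[2] flags=0000 MI?F → skip
[3] flags=0011 → (cmp)
[4] flags=0011 MI?F → skip
[5] flags=0011 VC?F → skip
[6] flags=0011 LE?T → r0=0xce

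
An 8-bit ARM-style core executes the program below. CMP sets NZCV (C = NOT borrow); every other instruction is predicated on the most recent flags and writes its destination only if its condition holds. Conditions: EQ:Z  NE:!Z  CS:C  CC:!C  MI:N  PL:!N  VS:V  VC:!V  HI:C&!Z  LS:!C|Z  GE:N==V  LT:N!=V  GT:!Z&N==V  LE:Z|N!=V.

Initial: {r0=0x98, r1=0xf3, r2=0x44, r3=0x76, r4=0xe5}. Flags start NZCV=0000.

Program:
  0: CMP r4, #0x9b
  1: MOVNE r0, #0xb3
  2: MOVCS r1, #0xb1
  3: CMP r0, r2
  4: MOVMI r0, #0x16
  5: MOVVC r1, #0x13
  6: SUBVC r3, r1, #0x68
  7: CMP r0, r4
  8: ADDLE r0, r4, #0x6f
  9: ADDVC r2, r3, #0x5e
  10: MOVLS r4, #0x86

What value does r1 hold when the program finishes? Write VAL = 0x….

0: ✓ CMP  NZCV=0010
1: ✓ MOVNE  r0←0xb3
2: ✓ MOVCS  r1←0xb1
3: ✓ CMP  NZCV=0011
4: · MOVMI
5: · MOVVC
6: · SUBVC
7: ✓ CMP  NZCV=1000
8: ✓ ADDLE  r0←0x54
9: ✓ ADDVC  r2←0xd4
10: ✓ MOVLS  r4←0x86

VAL = 0xb1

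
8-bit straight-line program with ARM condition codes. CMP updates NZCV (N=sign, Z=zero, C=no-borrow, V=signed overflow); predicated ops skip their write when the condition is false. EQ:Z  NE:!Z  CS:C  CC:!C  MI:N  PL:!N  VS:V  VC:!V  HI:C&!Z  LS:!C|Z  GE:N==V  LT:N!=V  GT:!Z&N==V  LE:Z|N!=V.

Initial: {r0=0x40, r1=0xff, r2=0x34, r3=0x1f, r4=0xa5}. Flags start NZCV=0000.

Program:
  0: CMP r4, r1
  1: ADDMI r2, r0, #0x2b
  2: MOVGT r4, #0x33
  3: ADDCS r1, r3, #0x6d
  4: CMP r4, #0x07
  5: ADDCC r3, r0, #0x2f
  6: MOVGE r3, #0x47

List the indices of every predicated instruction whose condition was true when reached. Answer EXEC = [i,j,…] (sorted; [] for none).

EXEC = [1]

0: ✓ CMP  NZCV=1000
1: ✓ ADDMI  r2←0x6b
2: · MOVGT
3: · ADDCS
4: ✓ CMP  NZCV=1010
5: · ADDCC
6: · MOVGE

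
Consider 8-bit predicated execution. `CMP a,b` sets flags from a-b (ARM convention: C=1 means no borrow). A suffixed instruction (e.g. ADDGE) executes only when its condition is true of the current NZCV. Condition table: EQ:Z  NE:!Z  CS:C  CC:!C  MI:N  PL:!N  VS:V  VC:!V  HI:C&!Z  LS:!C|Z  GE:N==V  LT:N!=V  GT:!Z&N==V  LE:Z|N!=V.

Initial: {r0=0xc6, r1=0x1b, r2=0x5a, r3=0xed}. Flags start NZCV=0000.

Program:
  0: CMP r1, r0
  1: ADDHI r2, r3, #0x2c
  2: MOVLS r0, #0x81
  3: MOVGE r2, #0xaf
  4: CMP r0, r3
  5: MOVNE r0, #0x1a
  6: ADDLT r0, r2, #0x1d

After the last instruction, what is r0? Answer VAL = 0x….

VAL = 0xcc

0: ✓ CMP  NZCV=0000
1: · ADDHI
2: ✓ MOVLS  r0←0x81
3: ✓ MOVGE  r2←0xaf
4: ✓ CMP  NZCV=1000
5: ✓ MOVNE  r0←0x1a
6: ✓ ADDLT  r0←0xcc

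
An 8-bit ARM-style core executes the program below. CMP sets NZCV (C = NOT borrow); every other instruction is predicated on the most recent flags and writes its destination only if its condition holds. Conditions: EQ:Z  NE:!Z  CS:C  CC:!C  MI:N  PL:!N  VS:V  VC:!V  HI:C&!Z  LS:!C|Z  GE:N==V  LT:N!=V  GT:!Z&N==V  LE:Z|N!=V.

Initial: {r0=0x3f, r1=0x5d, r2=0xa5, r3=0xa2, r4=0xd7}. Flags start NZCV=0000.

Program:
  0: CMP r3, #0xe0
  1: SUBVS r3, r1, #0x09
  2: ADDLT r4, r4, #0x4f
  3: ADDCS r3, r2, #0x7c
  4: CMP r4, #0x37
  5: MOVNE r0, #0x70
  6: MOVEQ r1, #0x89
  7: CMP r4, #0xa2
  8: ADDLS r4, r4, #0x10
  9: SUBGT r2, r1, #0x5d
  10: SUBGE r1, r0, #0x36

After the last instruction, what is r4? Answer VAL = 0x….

0: ✓ CMP  NZCV=1000
1: · SUBVS
2: ✓ ADDLT  r4←0x26
3: · ADDCS
4: ✓ CMP  NZCV=1000
5: ✓ MOVNE  r0←0x70
6: · MOVEQ
7: ✓ CMP  NZCV=1001
8: ✓ ADDLS  r4←0x36
9: ✓ SUBGT  r2←0x00
10: ✓ SUBGE  r1←0x3a

VAL = 0x36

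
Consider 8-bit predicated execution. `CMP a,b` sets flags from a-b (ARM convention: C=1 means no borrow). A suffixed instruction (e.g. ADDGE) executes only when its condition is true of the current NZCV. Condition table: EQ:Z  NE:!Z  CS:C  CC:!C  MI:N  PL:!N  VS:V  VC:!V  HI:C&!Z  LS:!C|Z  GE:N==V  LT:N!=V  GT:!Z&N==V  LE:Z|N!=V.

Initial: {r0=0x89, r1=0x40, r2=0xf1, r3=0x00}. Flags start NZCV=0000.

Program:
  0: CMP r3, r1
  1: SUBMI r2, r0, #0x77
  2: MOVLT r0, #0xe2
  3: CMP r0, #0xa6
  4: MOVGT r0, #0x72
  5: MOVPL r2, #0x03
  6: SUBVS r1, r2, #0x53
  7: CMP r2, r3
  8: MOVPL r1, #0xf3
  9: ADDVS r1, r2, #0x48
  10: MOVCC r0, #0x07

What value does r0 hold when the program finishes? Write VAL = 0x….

0: ✓ CMP  NZCV=1000
1: ✓ SUBMI  r2←0x12
2: ✓ MOVLT  r0←0xe2
3: ✓ CMP  NZCV=0010
4: ✓ MOVGT  r0←0x72
5: ✓ MOVPL  r2←0x03
6: · SUBVS
7: ✓ CMP  NZCV=0010
8: ✓ MOVPL  r1←0xf3
9: · ADDVS
10: · MOVCC

VAL = 0x72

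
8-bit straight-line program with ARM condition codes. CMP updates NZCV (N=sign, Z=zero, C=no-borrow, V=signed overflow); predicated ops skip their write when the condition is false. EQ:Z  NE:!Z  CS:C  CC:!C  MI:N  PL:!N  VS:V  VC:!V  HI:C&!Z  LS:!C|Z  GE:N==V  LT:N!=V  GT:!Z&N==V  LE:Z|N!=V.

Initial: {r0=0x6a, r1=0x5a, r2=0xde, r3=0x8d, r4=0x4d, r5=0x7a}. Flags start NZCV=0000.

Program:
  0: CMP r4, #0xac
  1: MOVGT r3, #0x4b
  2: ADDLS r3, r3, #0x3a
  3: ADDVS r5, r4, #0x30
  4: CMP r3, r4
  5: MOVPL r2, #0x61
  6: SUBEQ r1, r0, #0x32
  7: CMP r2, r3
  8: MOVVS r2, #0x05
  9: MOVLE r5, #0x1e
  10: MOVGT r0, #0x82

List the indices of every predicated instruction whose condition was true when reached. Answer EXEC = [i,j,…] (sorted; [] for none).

0: ✓ CMP  NZCV=1001
1: ✓ MOVGT  r3←0x4b
2: ✓ ADDLS  r3←0x85
3: ✓ ADDVS  r5←0x7d
4: ✓ CMP  NZCV=0011
5: ✓ MOVPL  r2←0x61
6: · SUBEQ
7: ✓ CMP  NZCV=1001
8: ✓ MOVVS  r2←0x05
9: · MOVLE
10: ✓ MOVGT  r0←0x82

EXEC = [1,2,3,5,8,10]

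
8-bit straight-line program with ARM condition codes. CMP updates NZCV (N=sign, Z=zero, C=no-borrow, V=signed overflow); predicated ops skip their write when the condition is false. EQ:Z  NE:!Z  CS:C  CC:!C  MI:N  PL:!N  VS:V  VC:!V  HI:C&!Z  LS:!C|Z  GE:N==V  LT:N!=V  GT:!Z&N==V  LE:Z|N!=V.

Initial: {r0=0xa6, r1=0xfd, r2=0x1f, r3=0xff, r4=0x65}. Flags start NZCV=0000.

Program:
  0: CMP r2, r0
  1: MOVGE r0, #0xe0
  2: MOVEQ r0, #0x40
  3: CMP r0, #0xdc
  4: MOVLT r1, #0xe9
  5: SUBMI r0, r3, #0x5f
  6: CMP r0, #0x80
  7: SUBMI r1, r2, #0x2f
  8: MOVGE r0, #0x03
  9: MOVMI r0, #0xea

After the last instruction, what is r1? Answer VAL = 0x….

VAL = 0xfd

[0] flags=0000 → (cmp)
[1] flags=0000 GE?T → r0=0xe0
[2] flags=0000 EQ?F → skip
[3] flags=0010 → (cmp)
[4] flags=0010 LT?F → skip
[5] flags=0010 MI?F → skip
[6] flags=0010 → (cmp)
[7] flags=0010 MI?F → skip
[8] flags=0010 GE?T → r0=0x03
[9] flags=0010 MI?F → skip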